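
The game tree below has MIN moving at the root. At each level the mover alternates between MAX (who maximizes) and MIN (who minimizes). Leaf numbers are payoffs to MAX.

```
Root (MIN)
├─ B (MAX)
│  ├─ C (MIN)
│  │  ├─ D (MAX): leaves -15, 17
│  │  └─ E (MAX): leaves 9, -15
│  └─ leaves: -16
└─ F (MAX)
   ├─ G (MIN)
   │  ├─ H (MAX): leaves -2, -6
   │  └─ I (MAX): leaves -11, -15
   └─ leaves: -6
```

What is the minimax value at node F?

-6

H: max(-2, -6) = -2
I: max(-11, -15) = -11
G: min(-2, -11) = -11
F: max(-11, -6) = -6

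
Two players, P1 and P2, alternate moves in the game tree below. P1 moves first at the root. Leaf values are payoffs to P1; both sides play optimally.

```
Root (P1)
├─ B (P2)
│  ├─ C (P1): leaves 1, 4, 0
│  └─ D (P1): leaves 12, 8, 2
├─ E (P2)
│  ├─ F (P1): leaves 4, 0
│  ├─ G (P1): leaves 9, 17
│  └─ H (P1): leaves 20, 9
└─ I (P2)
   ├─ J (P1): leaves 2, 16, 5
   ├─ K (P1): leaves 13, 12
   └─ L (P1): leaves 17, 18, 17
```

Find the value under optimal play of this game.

C (P1): max(1, 4, 0) = 4
D (P1): max(12, 8, 2) = 12
B (P2): min(4, 12) = 4
F (P1): max(4, 0) = 4
G (P1): max(9, 17) = 17
H (P1): max(20, 9) = 20
E (P2): min(4, 17, 20) = 4
J (P1): max(2, 16, 5) = 16
K (P1): max(13, 12) = 13
L (P1): max(17, 18, 17) = 18
I (P2): min(16, 13, 18) = 13
Root (P1): max(4, 4, 13) = 13

13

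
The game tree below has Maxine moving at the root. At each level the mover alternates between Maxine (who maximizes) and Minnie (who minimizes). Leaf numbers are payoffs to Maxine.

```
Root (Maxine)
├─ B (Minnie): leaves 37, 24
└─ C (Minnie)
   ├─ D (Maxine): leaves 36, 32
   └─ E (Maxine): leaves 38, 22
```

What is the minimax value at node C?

36

D: max(36, 32) = 36
E: max(38, 22) = 38
C: min(36, 38) = 36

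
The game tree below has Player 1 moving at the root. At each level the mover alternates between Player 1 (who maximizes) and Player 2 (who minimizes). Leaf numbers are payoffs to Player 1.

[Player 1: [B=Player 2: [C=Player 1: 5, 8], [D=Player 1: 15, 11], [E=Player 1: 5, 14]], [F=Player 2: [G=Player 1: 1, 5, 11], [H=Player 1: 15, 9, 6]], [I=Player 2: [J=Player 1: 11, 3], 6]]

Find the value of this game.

11

C (Player 1): max(5, 8) = 8
D (Player 1): max(15, 11) = 15
E (Player 1): max(5, 14) = 14
B (Player 2): min(8, 15, 14) = 8
G (Player 1): max(1, 5, 11) = 11
H (Player 1): max(15, 9, 6) = 15
F (Player 2): min(11, 15) = 11
J (Player 1): max(11, 3) = 11
I (Player 2): min(11, 6) = 6
Root (Player 1): max(8, 11, 6) = 11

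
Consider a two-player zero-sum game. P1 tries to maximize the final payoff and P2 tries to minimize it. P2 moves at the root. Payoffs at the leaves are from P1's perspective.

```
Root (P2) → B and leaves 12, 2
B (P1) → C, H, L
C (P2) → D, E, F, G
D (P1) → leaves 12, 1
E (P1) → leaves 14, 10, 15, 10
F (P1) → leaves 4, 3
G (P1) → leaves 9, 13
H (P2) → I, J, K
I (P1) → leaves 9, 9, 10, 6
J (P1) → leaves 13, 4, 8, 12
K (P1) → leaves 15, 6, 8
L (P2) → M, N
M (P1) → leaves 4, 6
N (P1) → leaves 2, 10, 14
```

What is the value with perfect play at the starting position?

D (P1): max(12, 1) = 12
E (P1): max(14, 10, 15, 10) = 15
F (P1): max(4, 3) = 4
G (P1): max(9, 13) = 13
C (P2): min(12, 15, 4, 13) = 4
I (P1): max(9, 9, 10, 6) = 10
J (P1): max(13, 4, 8, 12) = 13
K (P1): max(15, 6, 8) = 15
H (P2): min(10, 13, 15) = 10
M (P1): max(4, 6) = 6
N (P1): max(2, 10, 14) = 14
L (P2): min(6, 14) = 6
B (P1): max(4, 10, 6) = 10
Root (P2): min(10, 12, 2) = 2

2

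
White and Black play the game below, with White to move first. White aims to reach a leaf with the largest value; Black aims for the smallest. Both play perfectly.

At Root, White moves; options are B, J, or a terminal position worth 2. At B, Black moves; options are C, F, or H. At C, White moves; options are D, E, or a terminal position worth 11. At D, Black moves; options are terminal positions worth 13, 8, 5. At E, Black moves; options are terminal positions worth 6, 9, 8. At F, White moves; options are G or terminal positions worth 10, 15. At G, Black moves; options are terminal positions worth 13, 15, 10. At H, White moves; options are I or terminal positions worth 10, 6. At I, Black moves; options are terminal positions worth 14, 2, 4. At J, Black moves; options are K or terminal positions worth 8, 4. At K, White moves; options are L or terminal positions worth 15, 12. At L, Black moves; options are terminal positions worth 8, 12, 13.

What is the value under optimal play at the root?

D (Black): min(13, 8, 5) = 5
E (Black): min(6, 9, 8) = 6
C (White): max(5, 6, 11) = 11
G (Black): min(13, 15, 10) = 10
F (White): max(10, 10, 15) = 15
I (Black): min(14, 2, 4) = 2
H (White): max(2, 10, 6) = 10
B (Black): min(11, 15, 10) = 10
L (Black): min(8, 12, 13) = 8
K (White): max(8, 15, 12) = 15
J (Black): min(15, 8, 4) = 4
Root (White): max(10, 4, 2) = 10

10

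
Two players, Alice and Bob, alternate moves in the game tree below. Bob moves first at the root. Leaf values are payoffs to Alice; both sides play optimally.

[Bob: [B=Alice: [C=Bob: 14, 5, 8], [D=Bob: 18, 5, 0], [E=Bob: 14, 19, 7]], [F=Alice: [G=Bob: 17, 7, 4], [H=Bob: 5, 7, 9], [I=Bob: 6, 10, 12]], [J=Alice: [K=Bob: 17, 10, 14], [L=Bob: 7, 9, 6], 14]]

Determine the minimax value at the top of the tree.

6

C (Bob): min(14, 5, 8) = 5
D (Bob): min(18, 5, 0) = 0
E (Bob): min(14, 19, 7) = 7
B (Alice): max(5, 0, 7) = 7
G (Bob): min(17, 7, 4) = 4
H (Bob): min(5, 7, 9) = 5
I (Bob): min(6, 10, 12) = 6
F (Alice): max(4, 5, 6) = 6
K (Bob): min(17, 10, 14) = 10
L (Bob): min(7, 9, 6) = 6
J (Alice): max(10, 6, 14) = 14
Root (Bob): min(7, 6, 14) = 6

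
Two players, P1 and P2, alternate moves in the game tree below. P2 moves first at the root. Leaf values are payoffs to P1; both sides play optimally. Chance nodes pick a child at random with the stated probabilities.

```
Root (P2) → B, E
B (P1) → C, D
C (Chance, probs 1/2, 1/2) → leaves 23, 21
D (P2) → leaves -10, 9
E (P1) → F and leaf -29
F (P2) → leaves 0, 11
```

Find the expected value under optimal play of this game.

0

C (Chance): 1/2·23 + 1/2·21 = 22
D (P2): min(-10, 9) = -10
B (P1): max(22, -10) = 22
F (P2): min(0, 11) = 0
E (P1): max(0, -29) = 0
Root (P2): min(22, 0) = 0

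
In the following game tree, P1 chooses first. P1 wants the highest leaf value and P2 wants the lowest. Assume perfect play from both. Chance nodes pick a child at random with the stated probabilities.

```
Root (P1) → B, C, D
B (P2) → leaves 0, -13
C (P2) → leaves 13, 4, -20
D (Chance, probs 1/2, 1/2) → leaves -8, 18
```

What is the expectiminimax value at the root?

B (P2): min(0, -13) = -13
C (P2): min(13, 4, -20) = -20
D (Chance): 1/2·-8 + 1/2·18 = 5
Root (P1): max(-13, -20, 5) = 5

5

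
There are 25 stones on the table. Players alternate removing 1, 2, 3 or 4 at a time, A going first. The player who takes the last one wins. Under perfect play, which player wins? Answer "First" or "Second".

Second

W/L table (W = player to move can force a win):
i:   0  1  2  3  4  5  6  7  8  9 10 11 12 13 14 15 16 17 18 19 20 21 22 23 24 25
     L  W  W  W  W  L  W  W  W  W  L  W  W  W  W  L  W  W  W  W  L  W  W  W  W  L
Position 25 is L, so the second player wins.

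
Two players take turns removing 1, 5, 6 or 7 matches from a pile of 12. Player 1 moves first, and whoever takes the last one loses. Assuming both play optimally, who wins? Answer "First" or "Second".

First

Compute winning (W) and losing (L) positions by backward induction:
i:   0  1  2  3  4  5  6  7  8  9 10 11 12
     W  L  W  L  W  L  W  W  W  W  W  W  W
Position 12 is W, so the first player wins.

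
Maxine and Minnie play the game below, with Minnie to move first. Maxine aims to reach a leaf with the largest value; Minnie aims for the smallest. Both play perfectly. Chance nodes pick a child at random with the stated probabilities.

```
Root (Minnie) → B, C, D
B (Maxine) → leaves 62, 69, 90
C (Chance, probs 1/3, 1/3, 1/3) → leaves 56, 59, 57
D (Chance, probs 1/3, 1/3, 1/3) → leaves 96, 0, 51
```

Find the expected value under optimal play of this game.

49

B (Maxine): max(62, 69, 90) = 90
C (Chance): 1/3·56 + 1/3·59 + 1/3·57 = 57.33
D (Chance): 1/3·96 + 1/3·0 + 1/3·51 = 49
Root (Minnie): min(90, 57.33, 49) = 49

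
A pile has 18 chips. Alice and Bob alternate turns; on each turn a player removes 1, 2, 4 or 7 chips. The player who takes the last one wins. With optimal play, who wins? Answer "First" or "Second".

Second

W/L table (W = player to move can force a win):
i:   0  1  2  3  4  5  6  7  8  9 10 11 12 13 14 15 16 17 18
     L  W  W  L  W  W  L  W  W  L  W  W  L  W  W  L  W  W  L
Position 18 is L, so the second player wins.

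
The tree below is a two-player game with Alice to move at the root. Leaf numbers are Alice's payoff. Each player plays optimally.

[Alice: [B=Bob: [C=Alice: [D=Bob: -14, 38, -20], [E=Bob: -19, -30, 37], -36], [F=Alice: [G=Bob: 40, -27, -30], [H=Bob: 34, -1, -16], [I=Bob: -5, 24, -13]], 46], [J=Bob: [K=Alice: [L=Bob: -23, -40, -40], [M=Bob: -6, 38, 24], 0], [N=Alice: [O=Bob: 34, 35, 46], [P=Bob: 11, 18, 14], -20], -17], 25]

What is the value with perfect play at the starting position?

D (Bob): min(-14, 38, -20) = -20
E (Bob): min(-19, -30, 37) = -30
C (Alice): max(-20, -30, -36) = -20
G (Bob): min(40, -27, -30) = -30
H (Bob): min(34, -1, -16) = -16
I (Bob): min(-5, 24, -13) = -13
F (Alice): max(-30, -16, -13) = -13
B (Bob): min(-20, -13, 46) = -20
L (Bob): min(-23, -40, -40) = -40
M (Bob): min(-6, 38, 24) = -6
K (Alice): max(-40, -6, 0) = 0
O (Bob): min(34, 35, 46) = 34
P (Bob): min(11, 18, 14) = 11
N (Alice): max(34, 11, -20) = 34
J (Bob): min(0, 34, -17) = -17
Root (Alice): max(-20, -17, 25) = 25

25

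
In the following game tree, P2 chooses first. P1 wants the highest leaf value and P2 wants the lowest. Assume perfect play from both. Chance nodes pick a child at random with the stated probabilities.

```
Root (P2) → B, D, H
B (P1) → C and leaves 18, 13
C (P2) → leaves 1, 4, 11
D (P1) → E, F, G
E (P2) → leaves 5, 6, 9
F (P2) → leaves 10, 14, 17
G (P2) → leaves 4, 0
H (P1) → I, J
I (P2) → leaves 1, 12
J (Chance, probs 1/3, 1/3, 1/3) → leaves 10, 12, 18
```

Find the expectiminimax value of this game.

10

C (P2): min(1, 4, 11) = 1
B (P1): max(1, 18, 13) = 18
E (P2): min(5, 6, 9) = 5
F (P2): min(10, 14, 17) = 10
G (P2): min(4, 0) = 0
D (P1): max(5, 10, 0) = 10
I (P2): min(1, 12) = 1
J (Chance): 1/3·10 + 1/3·12 + 1/3·18 = 13.33
H (P1): max(1, 13.33) = 13.33
Root (P2): min(18, 10, 13.33) = 10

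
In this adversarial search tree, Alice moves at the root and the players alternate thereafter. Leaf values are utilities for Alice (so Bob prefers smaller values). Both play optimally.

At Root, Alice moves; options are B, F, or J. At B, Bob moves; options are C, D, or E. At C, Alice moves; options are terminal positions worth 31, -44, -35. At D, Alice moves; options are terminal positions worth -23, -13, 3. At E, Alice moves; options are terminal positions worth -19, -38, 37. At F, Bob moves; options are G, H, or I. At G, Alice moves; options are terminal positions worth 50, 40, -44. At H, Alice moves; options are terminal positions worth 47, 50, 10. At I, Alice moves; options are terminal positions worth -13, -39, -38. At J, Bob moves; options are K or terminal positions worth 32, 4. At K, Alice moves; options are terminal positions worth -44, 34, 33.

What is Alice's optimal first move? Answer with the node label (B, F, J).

J

C (Alice): max(31, -44, -35) = 31
D (Alice): max(-23, -13, 3) = 3
E (Alice): max(-19, -38, 37) = 37
B (Bob): min(31, 3, 37) = 3
G (Alice): max(50, 40, -44) = 50
H (Alice): max(47, 50, 10) = 50
I (Alice): max(-13, -39, -38) = -13
F (Bob): min(50, 50, -13) = -13
K (Alice): max(-44, 34, 33) = 34
J (Bob): min(34, 32, 4) = 4
Root (Alice): max(3, -13, 4) = 4
Alice picks the child with the highest value: J (value 4).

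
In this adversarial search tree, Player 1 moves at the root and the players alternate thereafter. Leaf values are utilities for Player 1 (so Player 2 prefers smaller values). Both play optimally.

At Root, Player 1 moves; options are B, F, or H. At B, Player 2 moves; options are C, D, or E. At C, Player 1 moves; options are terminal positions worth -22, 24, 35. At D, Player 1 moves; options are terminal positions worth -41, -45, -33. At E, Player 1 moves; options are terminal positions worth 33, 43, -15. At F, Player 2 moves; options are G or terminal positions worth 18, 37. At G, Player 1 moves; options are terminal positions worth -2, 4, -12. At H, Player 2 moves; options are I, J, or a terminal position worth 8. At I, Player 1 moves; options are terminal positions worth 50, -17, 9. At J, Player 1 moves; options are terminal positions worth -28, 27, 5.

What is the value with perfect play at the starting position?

8

C (Player 1): max(-22, 24, 35) = 35
D (Player 1): max(-41, -45, -33) = -33
E (Player 1): max(33, 43, -15) = 43
B (Player 2): min(35, -33, 43) = -33
G (Player 1): max(-2, 4, -12) = 4
F (Player 2): min(4, 18, 37) = 4
I (Player 1): max(50, -17, 9) = 50
J (Player 1): max(-28, 27, 5) = 27
H (Player 2): min(50, 27, 8) = 8
Root (Player 1): max(-33, 4, 8) = 8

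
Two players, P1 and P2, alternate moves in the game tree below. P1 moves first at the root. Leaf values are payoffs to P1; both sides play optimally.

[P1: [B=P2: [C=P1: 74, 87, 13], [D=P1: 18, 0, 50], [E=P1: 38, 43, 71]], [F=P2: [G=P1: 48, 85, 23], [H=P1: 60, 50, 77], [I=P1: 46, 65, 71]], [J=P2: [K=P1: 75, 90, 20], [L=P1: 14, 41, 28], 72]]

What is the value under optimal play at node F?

71

G: max(48, 85, 23) = 85
H: max(60, 50, 77) = 77
I: max(46, 65, 71) = 71
F: min(85, 77, 71) = 71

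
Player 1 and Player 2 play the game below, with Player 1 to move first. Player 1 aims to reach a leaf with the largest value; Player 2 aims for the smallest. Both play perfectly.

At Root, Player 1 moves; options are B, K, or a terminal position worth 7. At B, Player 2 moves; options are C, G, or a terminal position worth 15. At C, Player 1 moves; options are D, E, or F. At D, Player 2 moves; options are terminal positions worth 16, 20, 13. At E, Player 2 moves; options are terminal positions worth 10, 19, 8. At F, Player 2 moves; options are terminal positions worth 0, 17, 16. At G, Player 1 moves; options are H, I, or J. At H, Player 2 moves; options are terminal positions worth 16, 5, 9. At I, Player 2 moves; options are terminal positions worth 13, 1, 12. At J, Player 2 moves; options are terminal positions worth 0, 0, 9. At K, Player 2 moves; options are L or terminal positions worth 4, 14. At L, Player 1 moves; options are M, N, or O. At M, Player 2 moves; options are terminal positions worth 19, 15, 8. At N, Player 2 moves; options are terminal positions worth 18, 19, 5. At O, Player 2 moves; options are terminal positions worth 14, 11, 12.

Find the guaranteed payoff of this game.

7

D (Player 2): min(16, 20, 13) = 13
E (Player 2): min(10, 19, 8) = 8
F (Player 2): min(0, 17, 16) = 0
C (Player 1): max(13, 8, 0) = 13
H (Player 2): min(16, 5, 9) = 5
I (Player 2): min(13, 1, 12) = 1
J (Player 2): min(0, 0, 9) = 0
G (Player 1): max(5, 1, 0) = 5
B (Player 2): min(13, 5, 15) = 5
M (Player 2): min(19, 15, 8) = 8
N (Player 2): min(18, 19, 5) = 5
O (Player 2): min(14, 11, 12) = 11
L (Player 1): max(8, 5, 11) = 11
K (Player 2): min(11, 4, 14) = 4
Root (Player 1): max(5, 4, 7) = 7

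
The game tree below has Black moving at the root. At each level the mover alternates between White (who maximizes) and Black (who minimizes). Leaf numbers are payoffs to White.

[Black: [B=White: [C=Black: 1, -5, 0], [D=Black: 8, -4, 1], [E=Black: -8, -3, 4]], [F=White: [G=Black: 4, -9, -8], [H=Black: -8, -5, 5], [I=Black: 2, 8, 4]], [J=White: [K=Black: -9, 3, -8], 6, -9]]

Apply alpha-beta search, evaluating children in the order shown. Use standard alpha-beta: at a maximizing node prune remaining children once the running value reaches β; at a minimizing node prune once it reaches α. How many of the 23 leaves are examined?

C [α=-∞,β=+∞]: v=-5
D [α=-5,β=+∞]: v=-4
E [α=-4,β=+∞]: v=-8 after child 1 ≤ α → α-cutoff, skip 2
B [α=-∞,β=+∞]: v=-4
G [α=-∞,β=-4]: v=-9
H [α=-9,β=-4]: v=-8
I [α=-8,β=-4]: v=2
F [α=-∞,β=-4]: v=2
K [α=-∞,β=-4]: v=-9
J [α=-∞,β=-4]: v=6 after child 2 ≥ β → β-cutoff, skip 1
Root [α=-∞,β=+∞]: v=-4
Leaves evaluated: 20 of 23.

20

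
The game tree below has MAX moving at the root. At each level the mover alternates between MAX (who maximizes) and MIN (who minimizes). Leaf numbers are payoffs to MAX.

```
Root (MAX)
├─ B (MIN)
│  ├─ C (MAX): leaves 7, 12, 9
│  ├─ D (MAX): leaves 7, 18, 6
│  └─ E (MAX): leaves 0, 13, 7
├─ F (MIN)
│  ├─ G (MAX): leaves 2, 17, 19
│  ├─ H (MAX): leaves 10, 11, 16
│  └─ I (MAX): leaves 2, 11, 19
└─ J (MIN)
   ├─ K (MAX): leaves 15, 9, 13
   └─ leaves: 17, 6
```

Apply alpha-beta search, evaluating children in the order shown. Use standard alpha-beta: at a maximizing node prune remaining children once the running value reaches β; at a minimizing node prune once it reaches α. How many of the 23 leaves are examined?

C [α=-∞,β=+∞]: v=12
D [α=-∞,β=12]: v=18 after child 2 ≥ β → β-cutoff, skip 1
E [α=-∞,β=12]: v=13 after child 2 ≥ β → β-cutoff, skip 1
B [α=-∞,β=+∞]: v=12
G [α=12,β=+∞]: v=19
H [α=12,β=19]: v=16
I [α=12,β=16]: v=19
F [α=12,β=+∞]: v=16
K [α=16,β=+∞]: v=15
J [α=16,β=+∞]: v=15 after child 1 ≤ α → α-cutoff, skip 2
Root [α=-∞,β=+∞]: v=16
Leaves evaluated: 19 of 23.

19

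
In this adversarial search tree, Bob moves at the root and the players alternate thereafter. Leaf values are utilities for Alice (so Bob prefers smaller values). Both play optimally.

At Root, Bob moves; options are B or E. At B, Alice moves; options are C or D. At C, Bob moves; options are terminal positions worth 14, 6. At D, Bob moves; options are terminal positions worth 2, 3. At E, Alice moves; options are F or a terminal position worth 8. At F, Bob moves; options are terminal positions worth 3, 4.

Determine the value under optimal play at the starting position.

C (Bob): min(14, 6) = 6
D (Bob): min(2, 3) = 2
B (Alice): max(6, 2) = 6
F (Bob): min(3, 4) = 3
E (Alice): max(3, 8) = 8
Root (Bob): min(6, 8) = 6

6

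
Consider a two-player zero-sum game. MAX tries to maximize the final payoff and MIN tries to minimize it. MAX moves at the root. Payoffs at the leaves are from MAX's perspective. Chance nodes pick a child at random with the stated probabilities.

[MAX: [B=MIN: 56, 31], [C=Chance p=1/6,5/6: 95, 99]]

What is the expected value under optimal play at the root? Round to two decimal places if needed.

B (MIN): min(56, 31) = 31
C (Chance): 1/6·95 + 5/6·99 = 98.33
Root (MAX): max(31, 98.33) = 98.33

98.33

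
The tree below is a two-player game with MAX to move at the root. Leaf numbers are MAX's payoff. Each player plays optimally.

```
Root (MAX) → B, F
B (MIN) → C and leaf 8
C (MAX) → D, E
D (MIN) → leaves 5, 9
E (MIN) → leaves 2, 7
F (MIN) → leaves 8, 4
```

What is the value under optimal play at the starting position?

5

D (MIN): min(5, 9) = 5
E (MIN): min(2, 7) = 2
C (MAX): max(5, 2) = 5
B (MIN): min(5, 8) = 5
F (MIN): min(8, 4) = 4
Root (MAX): max(5, 4) = 5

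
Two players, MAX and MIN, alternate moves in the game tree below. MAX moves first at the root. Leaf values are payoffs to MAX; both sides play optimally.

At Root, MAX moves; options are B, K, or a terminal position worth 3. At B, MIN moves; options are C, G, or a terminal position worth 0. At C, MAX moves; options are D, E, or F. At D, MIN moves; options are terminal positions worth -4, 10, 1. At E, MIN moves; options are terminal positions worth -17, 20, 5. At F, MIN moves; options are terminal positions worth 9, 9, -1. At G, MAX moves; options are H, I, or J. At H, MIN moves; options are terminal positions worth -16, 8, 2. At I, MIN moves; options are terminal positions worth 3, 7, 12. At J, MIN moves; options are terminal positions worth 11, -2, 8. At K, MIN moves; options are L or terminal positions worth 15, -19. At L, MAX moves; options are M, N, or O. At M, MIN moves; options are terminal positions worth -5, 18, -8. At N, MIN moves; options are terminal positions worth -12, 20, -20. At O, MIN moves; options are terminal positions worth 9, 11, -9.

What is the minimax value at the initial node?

D (MIN): min(-4, 10, 1) = -4
E (MIN): min(-17, 20, 5) = -17
F (MIN): min(9, 9, -1) = -1
C (MAX): max(-4, -17, -1) = -1
H (MIN): min(-16, 8, 2) = -16
I (MIN): min(3, 7, 12) = 3
J (MIN): min(11, -2, 8) = -2
G (MAX): max(-16, 3, -2) = 3
B (MIN): min(-1, 3, 0) = -1
M (MIN): min(-5, 18, -8) = -8
N (MIN): min(-12, 20, -20) = -20
O (MIN): min(9, 11, -9) = -9
L (MAX): max(-8, -20, -9) = -8
K (MIN): min(-8, 15, -19) = -19
Root (MAX): max(-1, -19, 3) = 3

3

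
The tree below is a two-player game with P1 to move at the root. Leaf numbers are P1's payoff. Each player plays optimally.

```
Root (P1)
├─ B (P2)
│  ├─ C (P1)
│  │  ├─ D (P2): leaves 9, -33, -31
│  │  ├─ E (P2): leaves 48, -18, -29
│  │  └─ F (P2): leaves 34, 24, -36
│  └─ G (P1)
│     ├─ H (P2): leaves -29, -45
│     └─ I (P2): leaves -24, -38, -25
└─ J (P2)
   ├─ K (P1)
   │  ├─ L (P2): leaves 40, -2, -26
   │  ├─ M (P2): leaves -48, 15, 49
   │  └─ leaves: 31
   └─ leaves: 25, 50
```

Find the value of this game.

D (P2): min(9, -33, -31) = -33
E (P2): min(48, -18, -29) = -29
F (P2): min(34, 24, -36) = -36
C (P1): max(-33, -29, -36) = -29
H (P2): min(-29, -45) = -45
I (P2): min(-24, -38, -25) = -38
G (P1): max(-45, -38) = -38
B (P2): min(-29, -38) = -38
L (P2): min(40, -2, -26) = -26
M (P2): min(-48, 15, 49) = -48
K (P1): max(-26, -48, 31) = 31
J (P2): min(31, 25, 50) = 25
Root (P1): max(-38, 25) = 25

25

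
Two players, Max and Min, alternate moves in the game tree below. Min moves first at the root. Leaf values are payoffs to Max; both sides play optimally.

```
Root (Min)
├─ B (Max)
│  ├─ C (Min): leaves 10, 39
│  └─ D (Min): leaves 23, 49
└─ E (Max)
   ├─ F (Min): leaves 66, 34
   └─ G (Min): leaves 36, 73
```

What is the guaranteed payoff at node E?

36

F: min(66, 34) = 34
G: min(36, 73) = 36
E: max(34, 36) = 36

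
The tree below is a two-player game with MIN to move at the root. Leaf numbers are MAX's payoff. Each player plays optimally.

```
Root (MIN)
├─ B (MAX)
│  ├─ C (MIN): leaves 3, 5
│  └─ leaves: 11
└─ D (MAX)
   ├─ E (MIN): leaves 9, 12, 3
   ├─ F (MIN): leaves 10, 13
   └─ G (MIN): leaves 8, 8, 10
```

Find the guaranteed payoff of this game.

10

C (MIN): min(3, 5) = 3
B (MAX): max(3, 11) = 11
E (MIN): min(9, 12, 3) = 3
F (MIN): min(10, 13) = 10
G (MIN): min(8, 8, 10) = 8
D (MAX): max(3, 10, 8) = 10
Root (MIN): min(11, 10) = 10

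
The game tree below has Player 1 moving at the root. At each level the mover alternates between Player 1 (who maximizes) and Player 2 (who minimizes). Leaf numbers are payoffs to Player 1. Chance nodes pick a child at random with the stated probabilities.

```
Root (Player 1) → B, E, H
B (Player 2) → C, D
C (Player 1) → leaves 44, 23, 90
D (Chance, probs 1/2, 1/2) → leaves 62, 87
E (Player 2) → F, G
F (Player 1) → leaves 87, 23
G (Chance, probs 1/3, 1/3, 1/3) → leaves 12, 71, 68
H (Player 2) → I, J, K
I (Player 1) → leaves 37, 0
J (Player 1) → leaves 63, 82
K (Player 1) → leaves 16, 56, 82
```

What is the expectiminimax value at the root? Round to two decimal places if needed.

C (Player 1): max(44, 23, 90) = 90
D (Chance): 1/2·62 + 1/2·87 = 74.5
B (Player 2): min(90, 74.5) = 74.5
F (Player 1): max(87, 23) = 87
G (Chance): 1/3·12 + 1/3·71 + 1/3·68 = 50.33
E (Player 2): min(87, 50.33) = 50.33
I (Player 1): max(37, 0) = 37
J (Player 1): max(63, 82) = 82
K (Player 1): max(16, 56, 82) = 82
H (Player 2): min(37, 82, 82) = 37
Root (Player 1): max(74.5, 50.33, 37) = 74.5

74.5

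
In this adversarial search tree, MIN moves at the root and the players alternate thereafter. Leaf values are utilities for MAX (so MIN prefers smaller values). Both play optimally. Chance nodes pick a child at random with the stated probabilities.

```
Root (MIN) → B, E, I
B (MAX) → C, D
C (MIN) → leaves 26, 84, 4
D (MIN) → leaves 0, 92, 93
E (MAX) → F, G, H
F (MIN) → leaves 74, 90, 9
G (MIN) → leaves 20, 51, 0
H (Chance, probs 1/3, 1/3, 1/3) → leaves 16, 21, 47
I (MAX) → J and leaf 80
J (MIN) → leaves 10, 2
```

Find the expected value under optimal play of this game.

C (MIN): min(26, 84, 4) = 4
D (MIN): min(0, 92, 93) = 0
B (MAX): max(4, 0) = 4
F (MIN): min(74, 90, 9) = 9
G (MIN): min(20, 51, 0) = 0
H (Chance): 1/3·16 + 1/3·21 + 1/3·47 = 28
E (MAX): max(9, 0, 28) = 28
J (MIN): min(10, 2) = 2
I (MAX): max(2, 80) = 80
Root (MIN): min(4, 28, 80) = 4

4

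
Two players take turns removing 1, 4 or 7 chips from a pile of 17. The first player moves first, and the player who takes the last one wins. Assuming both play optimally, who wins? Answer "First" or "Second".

First

Positions where the player to move wins (W) vs loses (L):
i:   0  1  2  3  4  5  6  7  8  9 10 11 12 13 14 15 16 17
     L  W  L  W  W  L  W  W  L  W  L  W  W  L  W  W  L  W
Position 17 is W, so the first player wins.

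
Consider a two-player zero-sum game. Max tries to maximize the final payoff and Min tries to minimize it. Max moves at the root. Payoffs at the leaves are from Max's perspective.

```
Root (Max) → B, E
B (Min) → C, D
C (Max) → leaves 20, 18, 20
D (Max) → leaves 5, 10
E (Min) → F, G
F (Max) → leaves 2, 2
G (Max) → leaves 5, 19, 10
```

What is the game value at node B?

10

C: max(20, 18, 20) = 20
D: max(5, 10) = 10
B: min(20, 10) = 10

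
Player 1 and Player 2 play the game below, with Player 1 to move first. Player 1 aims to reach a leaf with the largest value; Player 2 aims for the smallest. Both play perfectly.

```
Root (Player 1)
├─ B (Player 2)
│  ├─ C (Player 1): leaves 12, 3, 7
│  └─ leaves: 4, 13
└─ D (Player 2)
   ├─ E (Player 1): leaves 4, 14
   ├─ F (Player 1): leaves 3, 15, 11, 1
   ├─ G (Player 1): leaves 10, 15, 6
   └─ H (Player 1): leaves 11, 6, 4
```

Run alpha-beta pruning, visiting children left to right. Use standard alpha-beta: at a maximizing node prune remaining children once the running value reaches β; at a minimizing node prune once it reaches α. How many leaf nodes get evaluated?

C [α=-∞,β=+∞]: v=12
B [α=-∞,β=+∞]: v=4
E [α=4,β=+∞]: v=14
F [α=4,β=14]: v=15 after child 2 ≥ β → β-cutoff, skip 2
G [α=4,β=14]: v=15 after child 2 ≥ β → β-cutoff, skip 1
H [α=4,β=14]: v=11
D [α=4,β=+∞]: v=11
Root [α=-∞,β=+∞]: v=11
Leaves evaluated: 14 of 17.

14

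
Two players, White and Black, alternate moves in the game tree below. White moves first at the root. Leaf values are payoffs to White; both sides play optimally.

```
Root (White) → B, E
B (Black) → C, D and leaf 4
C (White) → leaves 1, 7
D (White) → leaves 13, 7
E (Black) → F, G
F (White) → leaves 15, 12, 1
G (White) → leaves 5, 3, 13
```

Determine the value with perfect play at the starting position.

13

C (White): max(1, 7) = 7
D (White): max(13, 7) = 13
B (Black): min(7, 13, 4) = 4
F (White): max(15, 12, 1) = 15
G (White): max(5, 3, 13) = 13
E (Black): min(15, 13) = 13
Root (White): max(4, 13) = 13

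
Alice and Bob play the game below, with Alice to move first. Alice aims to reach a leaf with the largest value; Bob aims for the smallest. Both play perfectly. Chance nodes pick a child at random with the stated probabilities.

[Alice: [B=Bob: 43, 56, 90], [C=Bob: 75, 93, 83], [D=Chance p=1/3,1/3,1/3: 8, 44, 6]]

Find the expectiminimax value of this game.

B (Bob): min(43, 56, 90) = 43
C (Bob): min(75, 93, 83) = 75
D (Chance): 1/3·8 + 1/3·44 + 1/3·6 = 19.33
Root (Alice): max(43, 75, 19.33) = 75

75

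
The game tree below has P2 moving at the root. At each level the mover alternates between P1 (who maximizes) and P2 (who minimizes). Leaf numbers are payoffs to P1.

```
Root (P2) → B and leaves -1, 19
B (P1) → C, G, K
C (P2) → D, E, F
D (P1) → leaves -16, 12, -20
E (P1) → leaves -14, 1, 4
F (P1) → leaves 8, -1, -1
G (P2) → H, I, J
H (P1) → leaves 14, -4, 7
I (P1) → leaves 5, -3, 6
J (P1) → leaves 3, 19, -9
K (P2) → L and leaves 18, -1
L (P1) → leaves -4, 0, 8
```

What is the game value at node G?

H: max(14, -4, 7) = 14
I: max(5, -3, 6) = 6
J: max(3, 19, -9) = 19
G: min(14, 6, 19) = 6

6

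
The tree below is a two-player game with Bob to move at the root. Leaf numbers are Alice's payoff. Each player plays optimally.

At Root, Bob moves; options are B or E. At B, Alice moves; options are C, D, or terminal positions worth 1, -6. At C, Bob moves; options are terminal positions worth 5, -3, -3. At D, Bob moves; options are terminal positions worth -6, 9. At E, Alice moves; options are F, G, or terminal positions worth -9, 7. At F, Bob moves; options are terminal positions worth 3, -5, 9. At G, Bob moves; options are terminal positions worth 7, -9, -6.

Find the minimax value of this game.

C (Bob): min(5, -3, -3) = -3
D (Bob): min(-6, 9) = -6
B (Alice): max(-3, -6, 1, -6) = 1
F (Bob): min(3, -5, 9) = -5
G (Bob): min(7, -9, -6) = -9
E (Alice): max(-5, -9, -9, 7) = 7
Root (Bob): min(1, 7) = 1

1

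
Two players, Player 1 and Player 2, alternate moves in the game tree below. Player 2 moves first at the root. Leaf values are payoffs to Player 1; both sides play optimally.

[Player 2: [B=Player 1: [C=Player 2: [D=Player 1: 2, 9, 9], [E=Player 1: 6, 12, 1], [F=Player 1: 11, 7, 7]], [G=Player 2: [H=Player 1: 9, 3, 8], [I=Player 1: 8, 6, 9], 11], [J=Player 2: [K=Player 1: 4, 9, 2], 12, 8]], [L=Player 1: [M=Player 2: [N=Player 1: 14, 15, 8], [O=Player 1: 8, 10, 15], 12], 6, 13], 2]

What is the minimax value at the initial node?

2

D (Player 1): max(2, 9, 9) = 9
E (Player 1): max(6, 12, 1) = 12
F (Player 1): max(11, 7, 7) = 11
C (Player 2): min(9, 12, 11) = 9
H (Player 1): max(9, 3, 8) = 9
I (Player 1): max(8, 6, 9) = 9
G (Player 2): min(9, 9, 11) = 9
K (Player 1): max(4, 9, 2) = 9
J (Player 2): min(9, 12, 8) = 8
B (Player 1): max(9, 9, 8) = 9
N (Player 1): max(14, 15, 8) = 15
O (Player 1): max(8, 10, 15) = 15
M (Player 2): min(15, 15, 12) = 12
L (Player 1): max(12, 6, 13) = 13
Root (Player 2): min(9, 13, 2) = 2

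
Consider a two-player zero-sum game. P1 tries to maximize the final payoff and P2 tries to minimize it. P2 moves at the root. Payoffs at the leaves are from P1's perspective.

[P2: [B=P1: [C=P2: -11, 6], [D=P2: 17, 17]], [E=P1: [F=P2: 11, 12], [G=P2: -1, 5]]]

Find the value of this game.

11

C (P2): min(-11, 6) = -11
D (P2): min(17, 17) = 17
B (P1): max(-11, 17) = 17
F (P2): min(11, 12) = 11
G (P2): min(-1, 5) = -1
E (P1): max(11, -1) = 11
Root (P2): min(17, 11) = 11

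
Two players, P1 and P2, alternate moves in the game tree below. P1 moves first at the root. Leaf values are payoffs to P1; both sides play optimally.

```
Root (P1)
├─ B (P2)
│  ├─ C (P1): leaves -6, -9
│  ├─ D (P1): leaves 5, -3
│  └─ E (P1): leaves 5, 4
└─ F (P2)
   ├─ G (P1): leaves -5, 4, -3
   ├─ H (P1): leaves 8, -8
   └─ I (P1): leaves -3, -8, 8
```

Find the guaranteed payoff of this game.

C (P1): max(-6, -9) = -6
D (P1): max(5, -3) = 5
E (P1): max(5, 4) = 5
B (P2): min(-6, 5, 5) = -6
G (P1): max(-5, 4, -3) = 4
H (P1): max(8, -8) = 8
I (P1): max(-3, -8, 8) = 8
F (P2): min(4, 8, 8) = 4
Root (P1): max(-6, 4) = 4

4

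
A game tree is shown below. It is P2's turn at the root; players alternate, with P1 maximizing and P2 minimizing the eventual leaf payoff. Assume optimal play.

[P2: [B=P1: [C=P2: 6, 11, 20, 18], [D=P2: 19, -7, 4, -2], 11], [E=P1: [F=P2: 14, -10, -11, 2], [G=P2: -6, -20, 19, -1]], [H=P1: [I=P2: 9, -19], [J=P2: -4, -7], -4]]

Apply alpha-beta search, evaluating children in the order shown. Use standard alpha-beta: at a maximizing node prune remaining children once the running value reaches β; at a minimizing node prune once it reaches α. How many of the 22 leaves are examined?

17

C [α=-∞,β=+∞]: v=6
D [α=6,β=+∞]: v=-7 after child 2 ≤ α → α-cutoff, skip 2
B [α=-∞,β=+∞]: v=11
F [α=-∞,β=11]: v=-11
G [α=-11,β=11]: v=-20 after child 2 ≤ α → α-cutoff, skip 2
E [α=-∞,β=11]: v=-11
I [α=-∞,β=-11]: v=-19
J [α=-19,β=-11]: v=-7
H [α=-∞,β=-11]: v=-7 after child 2 ≥ β → β-cutoff, skip 1
Root [α=-∞,β=+∞]: v=-11
Leaves evaluated: 17 of 22.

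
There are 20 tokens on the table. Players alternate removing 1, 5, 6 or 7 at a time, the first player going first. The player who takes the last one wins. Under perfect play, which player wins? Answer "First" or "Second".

W/L table (W = player to move can force a win):
i:   0  1  2  3  4  5  6  7  8  9 10 11 12 13 14 15 16 17 18 19 20
     L  W  L  W  L  W  W  W  W  W  W  W  L  W  L  W  L  W  W  W  W
Position 20 is W, so the first player wins.

First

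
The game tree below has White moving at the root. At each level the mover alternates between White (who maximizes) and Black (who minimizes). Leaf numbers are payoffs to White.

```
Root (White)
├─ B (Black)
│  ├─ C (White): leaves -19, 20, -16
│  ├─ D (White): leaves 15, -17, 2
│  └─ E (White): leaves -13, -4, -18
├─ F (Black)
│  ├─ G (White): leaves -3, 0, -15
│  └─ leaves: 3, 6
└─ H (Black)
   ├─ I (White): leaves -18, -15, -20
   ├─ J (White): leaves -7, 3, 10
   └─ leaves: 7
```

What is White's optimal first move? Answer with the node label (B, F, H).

F

C (White): max(-19, 20, -16) = 20
D (White): max(15, -17, 2) = 15
E (White): max(-13, -4, -18) = -4
B (Black): min(20, 15, -4) = -4
G (White): max(-3, 0, -15) = 0
F (Black): min(0, 3, 6) = 0
I (White): max(-18, -15, -20) = -15
J (White): max(-7, 3, 10) = 10
H (Black): min(-15, 10, 7) = -15
Root (White): max(-4, 0, -15) = 0
White picks the child with the highest value: F (value 0).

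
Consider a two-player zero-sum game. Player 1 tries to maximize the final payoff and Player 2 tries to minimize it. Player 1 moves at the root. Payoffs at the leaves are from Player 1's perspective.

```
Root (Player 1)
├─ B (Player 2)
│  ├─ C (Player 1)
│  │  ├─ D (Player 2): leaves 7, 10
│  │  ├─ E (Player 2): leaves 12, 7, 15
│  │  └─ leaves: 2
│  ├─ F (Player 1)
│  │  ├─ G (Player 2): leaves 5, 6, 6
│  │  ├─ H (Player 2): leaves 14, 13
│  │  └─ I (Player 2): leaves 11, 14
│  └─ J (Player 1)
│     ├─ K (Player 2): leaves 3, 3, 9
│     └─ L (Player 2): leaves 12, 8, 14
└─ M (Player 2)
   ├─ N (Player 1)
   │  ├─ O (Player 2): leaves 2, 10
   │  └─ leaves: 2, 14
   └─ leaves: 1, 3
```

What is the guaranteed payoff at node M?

O: min(2, 10) = 2
N: max(2, 2, 14) = 14
M: min(14, 1, 3) = 1

1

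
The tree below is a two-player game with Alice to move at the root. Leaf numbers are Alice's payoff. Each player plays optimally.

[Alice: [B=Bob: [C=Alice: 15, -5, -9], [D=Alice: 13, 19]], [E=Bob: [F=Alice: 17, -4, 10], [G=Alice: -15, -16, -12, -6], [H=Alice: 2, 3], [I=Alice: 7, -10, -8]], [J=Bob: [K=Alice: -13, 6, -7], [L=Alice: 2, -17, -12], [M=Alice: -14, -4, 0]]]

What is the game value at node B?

C: max(15, -5, -9) = 15
D: max(13, 19) = 19
B: min(15, 19) = 15

15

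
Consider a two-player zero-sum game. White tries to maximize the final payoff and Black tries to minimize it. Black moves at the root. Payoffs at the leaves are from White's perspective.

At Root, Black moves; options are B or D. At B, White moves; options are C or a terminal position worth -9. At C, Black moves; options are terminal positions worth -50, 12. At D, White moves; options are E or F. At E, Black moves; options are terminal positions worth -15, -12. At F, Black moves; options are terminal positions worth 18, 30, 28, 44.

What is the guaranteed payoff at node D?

18

E: min(-15, -12) = -15
F: min(18, 30, 28, 44) = 18
D: max(-15, 18) = 18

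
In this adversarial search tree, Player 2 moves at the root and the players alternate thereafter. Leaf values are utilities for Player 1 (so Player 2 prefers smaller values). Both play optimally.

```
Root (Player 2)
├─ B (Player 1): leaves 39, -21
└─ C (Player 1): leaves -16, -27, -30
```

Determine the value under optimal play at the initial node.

B (Player 1): max(39, -21) = 39
C (Player 1): max(-16, -27, -30) = -16
Root (Player 2): min(39, -16) = -16

-16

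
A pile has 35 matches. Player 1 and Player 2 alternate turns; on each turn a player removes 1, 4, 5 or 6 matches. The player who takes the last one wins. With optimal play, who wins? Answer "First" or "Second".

Mark each pile size as W (mover wins) or L (mover loses):
i:   0  1  2  3  4  5  6  7  8  9 10 11 12 13 14 15 16 17 18 19 20 21 22 23 24 25 26 27 28 29 30 31 32 33 34 35
     L  W  L  W  W  W  W  W  W  L  W  L  W  W  W  W  W  W  L  W  L  W  W  W  W  W  W  L  W  L  W  W  W  W  W  W
Position 35 is W, so the first player wins.

First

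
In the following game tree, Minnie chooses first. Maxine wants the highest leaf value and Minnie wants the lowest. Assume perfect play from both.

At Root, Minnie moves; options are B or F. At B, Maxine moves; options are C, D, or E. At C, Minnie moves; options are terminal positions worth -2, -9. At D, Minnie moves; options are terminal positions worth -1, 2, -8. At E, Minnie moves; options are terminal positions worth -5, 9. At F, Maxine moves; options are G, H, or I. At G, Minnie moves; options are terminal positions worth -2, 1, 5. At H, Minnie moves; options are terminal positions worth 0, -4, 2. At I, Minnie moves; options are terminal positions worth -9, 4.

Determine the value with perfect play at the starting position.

C (Minnie): min(-2, -9) = -9
D (Minnie): min(-1, 2, -8) = -8
E (Minnie): min(-5, 9) = -5
B (Maxine): max(-9, -8, -5) = -5
G (Minnie): min(-2, 1, 5) = -2
H (Minnie): min(0, -4, 2) = -4
I (Minnie): min(-9, 4) = -9
F (Maxine): max(-2, -4, -9) = -2
Root (Minnie): min(-5, -2) = -5

-5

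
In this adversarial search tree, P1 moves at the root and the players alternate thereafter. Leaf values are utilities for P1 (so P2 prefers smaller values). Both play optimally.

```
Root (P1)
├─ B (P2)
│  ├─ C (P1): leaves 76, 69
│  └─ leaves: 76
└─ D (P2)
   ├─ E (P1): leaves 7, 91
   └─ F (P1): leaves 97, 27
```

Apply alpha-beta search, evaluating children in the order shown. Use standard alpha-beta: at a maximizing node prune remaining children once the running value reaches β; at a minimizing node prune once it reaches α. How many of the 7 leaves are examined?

C [α=-∞,β=+∞]: v=76
B [α=-∞,β=+∞]: v=76
E [α=76,β=+∞]: v=91
F [α=76,β=91]: v=97 after child 1 ≥ β → β-cutoff, skip 1
D [α=76,β=+∞]: v=91
Root [α=-∞,β=+∞]: v=91
Leaves evaluated: 6 of 7.

6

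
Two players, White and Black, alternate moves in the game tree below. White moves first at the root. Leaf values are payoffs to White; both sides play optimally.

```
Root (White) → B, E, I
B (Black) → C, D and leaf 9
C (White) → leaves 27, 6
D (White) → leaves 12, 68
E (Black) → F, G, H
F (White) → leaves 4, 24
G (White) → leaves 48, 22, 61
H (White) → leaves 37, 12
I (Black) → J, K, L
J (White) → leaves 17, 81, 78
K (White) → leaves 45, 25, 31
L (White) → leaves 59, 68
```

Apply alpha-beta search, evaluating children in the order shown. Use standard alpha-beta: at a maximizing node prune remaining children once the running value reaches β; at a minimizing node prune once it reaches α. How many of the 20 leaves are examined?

C [α=-∞,β=+∞]: v=27
D [α=-∞,β=27]: v=68
B [α=-∞,β=+∞]: v=9
F [α=9,β=+∞]: v=24
G [α=9,β=24]: v=48 after child 1 ≥ β → β-cutoff, skip 2
H [α=9,β=24]: v=37 after child 1 ≥ β → β-cutoff, skip 1
E [α=9,β=+∞]: v=24
J [α=24,β=+∞]: v=81
K [α=24,β=81]: v=45
L [α=24,β=45]: v=59 after child 1 ≥ β → β-cutoff, skip 1
I [α=24,β=+∞]: v=45
Root [α=-∞,β=+∞]: v=45
Leaves evaluated: 16 of 20.

16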